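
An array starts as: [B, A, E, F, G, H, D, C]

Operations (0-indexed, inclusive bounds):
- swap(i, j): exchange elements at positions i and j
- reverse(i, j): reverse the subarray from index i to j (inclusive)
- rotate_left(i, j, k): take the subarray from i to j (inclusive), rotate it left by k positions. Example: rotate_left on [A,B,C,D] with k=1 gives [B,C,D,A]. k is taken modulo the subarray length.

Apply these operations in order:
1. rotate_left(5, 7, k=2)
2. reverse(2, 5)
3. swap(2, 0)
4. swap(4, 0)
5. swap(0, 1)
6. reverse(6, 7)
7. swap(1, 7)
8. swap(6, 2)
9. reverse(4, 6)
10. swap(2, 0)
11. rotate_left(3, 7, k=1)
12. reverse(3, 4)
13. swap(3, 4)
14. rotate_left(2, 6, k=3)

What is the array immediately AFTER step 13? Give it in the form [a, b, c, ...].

After 1 (rotate_left(5, 7, k=2)): [B, A, E, F, G, C, H, D]
After 2 (reverse(2, 5)): [B, A, C, G, F, E, H, D]
After 3 (swap(2, 0)): [C, A, B, G, F, E, H, D]
After 4 (swap(4, 0)): [F, A, B, G, C, E, H, D]
After 5 (swap(0, 1)): [A, F, B, G, C, E, H, D]
After 6 (reverse(6, 7)): [A, F, B, G, C, E, D, H]
After 7 (swap(1, 7)): [A, H, B, G, C, E, D, F]
After 8 (swap(6, 2)): [A, H, D, G, C, E, B, F]
After 9 (reverse(4, 6)): [A, H, D, G, B, E, C, F]
After 10 (swap(2, 0)): [D, H, A, G, B, E, C, F]
After 11 (rotate_left(3, 7, k=1)): [D, H, A, B, E, C, F, G]
After 12 (reverse(3, 4)): [D, H, A, E, B, C, F, G]
After 13 (swap(3, 4)): [D, H, A, B, E, C, F, G]

Answer: [D, H, A, B, E, C, F, G]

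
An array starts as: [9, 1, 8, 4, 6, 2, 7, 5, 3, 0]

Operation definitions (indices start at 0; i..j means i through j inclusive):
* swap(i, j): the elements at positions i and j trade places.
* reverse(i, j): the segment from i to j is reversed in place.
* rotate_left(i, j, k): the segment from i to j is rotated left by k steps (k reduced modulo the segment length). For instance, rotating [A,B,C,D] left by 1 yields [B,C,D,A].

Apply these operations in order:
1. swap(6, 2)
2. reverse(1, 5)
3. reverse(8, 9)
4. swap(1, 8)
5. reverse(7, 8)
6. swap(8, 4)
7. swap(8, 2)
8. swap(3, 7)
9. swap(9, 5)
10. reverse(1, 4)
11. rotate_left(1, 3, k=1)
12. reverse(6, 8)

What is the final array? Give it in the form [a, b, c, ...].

Answer: [9, 2, 7, 5, 0, 3, 6, 4, 8, 1]

Derivation:
After 1 (swap(6, 2)): [9, 1, 7, 4, 6, 2, 8, 5, 3, 0]
After 2 (reverse(1, 5)): [9, 2, 6, 4, 7, 1, 8, 5, 3, 0]
After 3 (reverse(8, 9)): [9, 2, 6, 4, 7, 1, 8, 5, 0, 3]
After 4 (swap(1, 8)): [9, 0, 6, 4, 7, 1, 8, 5, 2, 3]
After 5 (reverse(7, 8)): [9, 0, 6, 4, 7, 1, 8, 2, 5, 3]
After 6 (swap(8, 4)): [9, 0, 6, 4, 5, 1, 8, 2, 7, 3]
After 7 (swap(8, 2)): [9, 0, 7, 4, 5, 1, 8, 2, 6, 3]
After 8 (swap(3, 7)): [9, 0, 7, 2, 5, 1, 8, 4, 6, 3]
After 9 (swap(9, 5)): [9, 0, 7, 2, 5, 3, 8, 4, 6, 1]
After 10 (reverse(1, 4)): [9, 5, 2, 7, 0, 3, 8, 4, 6, 1]
After 11 (rotate_left(1, 3, k=1)): [9, 2, 7, 5, 0, 3, 8, 4, 6, 1]
After 12 (reverse(6, 8)): [9, 2, 7, 5, 0, 3, 6, 4, 8, 1]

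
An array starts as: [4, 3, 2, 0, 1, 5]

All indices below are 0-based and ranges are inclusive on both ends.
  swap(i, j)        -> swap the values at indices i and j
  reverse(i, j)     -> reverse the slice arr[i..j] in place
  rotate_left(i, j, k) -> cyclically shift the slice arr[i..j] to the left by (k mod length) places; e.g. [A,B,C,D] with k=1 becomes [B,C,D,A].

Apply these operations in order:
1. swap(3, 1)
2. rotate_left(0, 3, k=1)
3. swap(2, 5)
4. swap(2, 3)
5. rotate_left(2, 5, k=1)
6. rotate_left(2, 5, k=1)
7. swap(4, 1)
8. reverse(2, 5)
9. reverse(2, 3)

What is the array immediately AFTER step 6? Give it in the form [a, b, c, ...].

Answer: [0, 2, 1, 3, 4, 5]

Derivation:
After 1 (swap(3, 1)): [4, 0, 2, 3, 1, 5]
After 2 (rotate_left(0, 3, k=1)): [0, 2, 3, 4, 1, 5]
After 3 (swap(2, 5)): [0, 2, 5, 4, 1, 3]
After 4 (swap(2, 3)): [0, 2, 4, 5, 1, 3]
After 5 (rotate_left(2, 5, k=1)): [0, 2, 5, 1, 3, 4]
After 6 (rotate_left(2, 5, k=1)): [0, 2, 1, 3, 4, 5]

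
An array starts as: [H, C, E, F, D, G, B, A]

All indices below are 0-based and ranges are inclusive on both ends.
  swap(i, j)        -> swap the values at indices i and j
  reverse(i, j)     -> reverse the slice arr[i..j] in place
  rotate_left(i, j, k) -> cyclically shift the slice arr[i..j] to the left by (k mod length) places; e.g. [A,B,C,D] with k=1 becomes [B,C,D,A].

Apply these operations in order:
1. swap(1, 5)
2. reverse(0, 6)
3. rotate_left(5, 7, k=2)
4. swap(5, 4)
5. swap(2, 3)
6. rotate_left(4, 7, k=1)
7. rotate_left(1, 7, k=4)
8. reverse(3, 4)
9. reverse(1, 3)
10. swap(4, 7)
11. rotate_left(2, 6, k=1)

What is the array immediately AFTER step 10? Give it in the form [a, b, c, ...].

Answer: [B, C, H, G, E, F, D, A]

Derivation:
After 1 (swap(1, 5)): [H, G, E, F, D, C, B, A]
After 2 (reverse(0, 6)): [B, C, D, F, E, G, H, A]
After 3 (rotate_left(5, 7, k=2)): [B, C, D, F, E, A, G, H]
After 4 (swap(5, 4)): [B, C, D, F, A, E, G, H]
After 5 (swap(2, 3)): [B, C, F, D, A, E, G, H]
After 6 (rotate_left(4, 7, k=1)): [B, C, F, D, E, G, H, A]
After 7 (rotate_left(1, 7, k=4)): [B, G, H, A, C, F, D, E]
After 8 (reverse(3, 4)): [B, G, H, C, A, F, D, E]
After 9 (reverse(1, 3)): [B, C, H, G, A, F, D, E]
After 10 (swap(4, 7)): [B, C, H, G, E, F, D, A]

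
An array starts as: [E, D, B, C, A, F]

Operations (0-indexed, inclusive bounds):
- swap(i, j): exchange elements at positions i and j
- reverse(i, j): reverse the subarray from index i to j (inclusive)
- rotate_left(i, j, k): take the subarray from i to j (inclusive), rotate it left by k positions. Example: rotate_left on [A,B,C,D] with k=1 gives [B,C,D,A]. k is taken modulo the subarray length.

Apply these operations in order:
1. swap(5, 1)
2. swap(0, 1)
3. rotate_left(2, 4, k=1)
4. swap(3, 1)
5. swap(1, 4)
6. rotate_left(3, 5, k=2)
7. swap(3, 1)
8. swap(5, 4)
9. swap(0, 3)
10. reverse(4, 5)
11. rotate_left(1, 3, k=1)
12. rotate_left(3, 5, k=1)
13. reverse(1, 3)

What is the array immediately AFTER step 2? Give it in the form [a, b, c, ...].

Answer: [F, E, B, C, A, D]

Derivation:
After 1 (swap(5, 1)): [E, F, B, C, A, D]
After 2 (swap(0, 1)): [F, E, B, C, A, D]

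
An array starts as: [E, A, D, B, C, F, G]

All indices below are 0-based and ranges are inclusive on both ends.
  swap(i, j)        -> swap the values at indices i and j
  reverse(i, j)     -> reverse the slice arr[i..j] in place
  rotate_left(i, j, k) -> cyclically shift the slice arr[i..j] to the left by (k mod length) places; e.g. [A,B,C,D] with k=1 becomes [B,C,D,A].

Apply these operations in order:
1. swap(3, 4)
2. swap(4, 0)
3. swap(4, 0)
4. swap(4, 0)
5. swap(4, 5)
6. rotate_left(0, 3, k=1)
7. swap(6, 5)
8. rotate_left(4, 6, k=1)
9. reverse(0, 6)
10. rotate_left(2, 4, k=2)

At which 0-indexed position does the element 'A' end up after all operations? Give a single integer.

After 1 (swap(3, 4)): [E, A, D, C, B, F, G]
After 2 (swap(4, 0)): [B, A, D, C, E, F, G]
After 3 (swap(4, 0)): [E, A, D, C, B, F, G]
After 4 (swap(4, 0)): [B, A, D, C, E, F, G]
After 5 (swap(4, 5)): [B, A, D, C, F, E, G]
After 6 (rotate_left(0, 3, k=1)): [A, D, C, B, F, E, G]
After 7 (swap(6, 5)): [A, D, C, B, F, G, E]
After 8 (rotate_left(4, 6, k=1)): [A, D, C, B, G, E, F]
After 9 (reverse(0, 6)): [F, E, G, B, C, D, A]
After 10 (rotate_left(2, 4, k=2)): [F, E, C, G, B, D, A]

Answer: 6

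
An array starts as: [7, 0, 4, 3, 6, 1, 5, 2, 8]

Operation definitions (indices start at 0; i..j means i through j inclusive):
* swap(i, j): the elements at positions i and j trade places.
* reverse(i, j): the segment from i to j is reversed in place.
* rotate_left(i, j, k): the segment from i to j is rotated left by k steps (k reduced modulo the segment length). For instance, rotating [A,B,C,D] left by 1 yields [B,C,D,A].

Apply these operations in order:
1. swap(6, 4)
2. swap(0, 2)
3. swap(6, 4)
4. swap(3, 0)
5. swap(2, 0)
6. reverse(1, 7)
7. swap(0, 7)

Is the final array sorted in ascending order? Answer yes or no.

After 1 (swap(6, 4)): [7, 0, 4, 3, 5, 1, 6, 2, 8]
After 2 (swap(0, 2)): [4, 0, 7, 3, 5, 1, 6, 2, 8]
After 3 (swap(6, 4)): [4, 0, 7, 3, 6, 1, 5, 2, 8]
After 4 (swap(3, 0)): [3, 0, 7, 4, 6, 1, 5, 2, 8]
After 5 (swap(2, 0)): [7, 0, 3, 4, 6, 1, 5, 2, 8]
After 6 (reverse(1, 7)): [7, 2, 5, 1, 6, 4, 3, 0, 8]
After 7 (swap(0, 7)): [0, 2, 5, 1, 6, 4, 3, 7, 8]

Answer: no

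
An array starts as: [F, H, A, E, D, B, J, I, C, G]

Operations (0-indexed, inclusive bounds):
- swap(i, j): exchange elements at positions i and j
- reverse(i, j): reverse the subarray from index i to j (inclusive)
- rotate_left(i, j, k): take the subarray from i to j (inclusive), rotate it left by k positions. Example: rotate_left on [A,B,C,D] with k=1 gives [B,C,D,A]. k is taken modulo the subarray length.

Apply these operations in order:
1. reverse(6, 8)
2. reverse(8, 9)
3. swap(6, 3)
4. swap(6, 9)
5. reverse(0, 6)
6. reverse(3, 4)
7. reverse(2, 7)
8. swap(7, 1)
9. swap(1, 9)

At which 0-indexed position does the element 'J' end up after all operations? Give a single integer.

Answer: 0

Derivation:
After 1 (reverse(6, 8)): [F, H, A, E, D, B, C, I, J, G]
After 2 (reverse(8, 9)): [F, H, A, E, D, B, C, I, G, J]
After 3 (swap(6, 3)): [F, H, A, C, D, B, E, I, G, J]
After 4 (swap(6, 9)): [F, H, A, C, D, B, J, I, G, E]
After 5 (reverse(0, 6)): [J, B, D, C, A, H, F, I, G, E]
After 6 (reverse(3, 4)): [J, B, D, A, C, H, F, I, G, E]
After 7 (reverse(2, 7)): [J, B, I, F, H, C, A, D, G, E]
After 8 (swap(7, 1)): [J, D, I, F, H, C, A, B, G, E]
After 9 (swap(1, 9)): [J, E, I, F, H, C, A, B, G, D]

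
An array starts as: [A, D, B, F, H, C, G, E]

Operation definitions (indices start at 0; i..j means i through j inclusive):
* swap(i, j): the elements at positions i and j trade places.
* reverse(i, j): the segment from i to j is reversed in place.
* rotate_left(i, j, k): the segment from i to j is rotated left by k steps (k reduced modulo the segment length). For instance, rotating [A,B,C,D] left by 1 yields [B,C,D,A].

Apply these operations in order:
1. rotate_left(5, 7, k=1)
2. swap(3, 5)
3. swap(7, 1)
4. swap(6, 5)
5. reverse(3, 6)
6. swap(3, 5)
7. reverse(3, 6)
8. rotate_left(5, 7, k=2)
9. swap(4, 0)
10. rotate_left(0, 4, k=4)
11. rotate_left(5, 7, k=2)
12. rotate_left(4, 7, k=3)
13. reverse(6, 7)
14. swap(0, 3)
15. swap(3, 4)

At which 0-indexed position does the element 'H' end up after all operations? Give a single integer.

Answer: 7

Derivation:
After 1 (rotate_left(5, 7, k=1)): [A, D, B, F, H, G, E, C]
After 2 (swap(3, 5)): [A, D, B, G, H, F, E, C]
After 3 (swap(7, 1)): [A, C, B, G, H, F, E, D]
After 4 (swap(6, 5)): [A, C, B, G, H, E, F, D]
After 5 (reverse(3, 6)): [A, C, B, F, E, H, G, D]
After 6 (swap(3, 5)): [A, C, B, H, E, F, G, D]
After 7 (reverse(3, 6)): [A, C, B, G, F, E, H, D]
After 8 (rotate_left(5, 7, k=2)): [A, C, B, G, F, D, E, H]
After 9 (swap(4, 0)): [F, C, B, G, A, D, E, H]
After 10 (rotate_left(0, 4, k=4)): [A, F, C, B, G, D, E, H]
After 11 (rotate_left(5, 7, k=2)): [A, F, C, B, G, H, D, E]
After 12 (rotate_left(4, 7, k=3)): [A, F, C, B, E, G, H, D]
After 13 (reverse(6, 7)): [A, F, C, B, E, G, D, H]
After 14 (swap(0, 3)): [B, F, C, A, E, G, D, H]
After 15 (swap(3, 4)): [B, F, C, E, A, G, D, H]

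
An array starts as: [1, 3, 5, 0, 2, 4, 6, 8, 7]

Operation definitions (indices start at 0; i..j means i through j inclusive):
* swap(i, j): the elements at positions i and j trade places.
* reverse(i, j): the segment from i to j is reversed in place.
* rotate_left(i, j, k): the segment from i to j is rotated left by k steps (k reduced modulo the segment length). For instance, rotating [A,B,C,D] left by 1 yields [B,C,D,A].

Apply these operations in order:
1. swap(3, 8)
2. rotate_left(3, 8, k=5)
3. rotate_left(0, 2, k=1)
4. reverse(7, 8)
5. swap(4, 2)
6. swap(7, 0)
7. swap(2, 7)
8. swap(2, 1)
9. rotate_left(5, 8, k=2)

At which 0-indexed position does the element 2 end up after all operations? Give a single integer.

After 1 (swap(3, 8)): [1, 3, 5, 7, 2, 4, 6, 8, 0]
After 2 (rotate_left(3, 8, k=5)): [1, 3, 5, 0, 7, 2, 4, 6, 8]
After 3 (rotate_left(0, 2, k=1)): [3, 5, 1, 0, 7, 2, 4, 6, 8]
After 4 (reverse(7, 8)): [3, 5, 1, 0, 7, 2, 4, 8, 6]
After 5 (swap(4, 2)): [3, 5, 7, 0, 1, 2, 4, 8, 6]
After 6 (swap(7, 0)): [8, 5, 7, 0, 1, 2, 4, 3, 6]
After 7 (swap(2, 7)): [8, 5, 3, 0, 1, 2, 4, 7, 6]
After 8 (swap(2, 1)): [8, 3, 5, 0, 1, 2, 4, 7, 6]
After 9 (rotate_left(5, 8, k=2)): [8, 3, 5, 0, 1, 7, 6, 2, 4]

Answer: 7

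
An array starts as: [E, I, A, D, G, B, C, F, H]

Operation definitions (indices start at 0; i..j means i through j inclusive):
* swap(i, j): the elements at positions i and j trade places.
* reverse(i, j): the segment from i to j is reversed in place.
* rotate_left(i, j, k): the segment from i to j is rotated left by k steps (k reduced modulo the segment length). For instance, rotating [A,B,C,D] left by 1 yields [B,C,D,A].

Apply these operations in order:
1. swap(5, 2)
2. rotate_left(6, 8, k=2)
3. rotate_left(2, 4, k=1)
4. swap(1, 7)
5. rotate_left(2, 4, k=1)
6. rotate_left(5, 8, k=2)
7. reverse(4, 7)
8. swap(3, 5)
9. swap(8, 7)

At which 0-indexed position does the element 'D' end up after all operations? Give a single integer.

After 1 (swap(5, 2)): [E, I, B, D, G, A, C, F, H]
After 2 (rotate_left(6, 8, k=2)): [E, I, B, D, G, A, H, C, F]
After 3 (rotate_left(2, 4, k=1)): [E, I, D, G, B, A, H, C, F]
After 4 (swap(1, 7)): [E, C, D, G, B, A, H, I, F]
After 5 (rotate_left(2, 4, k=1)): [E, C, G, B, D, A, H, I, F]
After 6 (rotate_left(5, 8, k=2)): [E, C, G, B, D, I, F, A, H]
After 7 (reverse(4, 7)): [E, C, G, B, A, F, I, D, H]
After 8 (swap(3, 5)): [E, C, G, F, A, B, I, D, H]
After 9 (swap(8, 7)): [E, C, G, F, A, B, I, H, D]

Answer: 8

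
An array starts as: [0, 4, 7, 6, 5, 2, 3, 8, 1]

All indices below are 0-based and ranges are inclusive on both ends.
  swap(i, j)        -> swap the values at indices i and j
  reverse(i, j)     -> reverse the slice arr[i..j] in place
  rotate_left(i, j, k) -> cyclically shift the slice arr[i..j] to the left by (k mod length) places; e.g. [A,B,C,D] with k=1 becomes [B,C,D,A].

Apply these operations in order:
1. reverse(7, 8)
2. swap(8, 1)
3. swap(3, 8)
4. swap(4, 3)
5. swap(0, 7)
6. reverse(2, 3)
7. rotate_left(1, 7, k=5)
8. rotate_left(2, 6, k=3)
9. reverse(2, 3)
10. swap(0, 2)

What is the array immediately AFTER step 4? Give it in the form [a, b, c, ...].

After 1 (reverse(7, 8)): [0, 4, 7, 6, 5, 2, 3, 1, 8]
After 2 (swap(8, 1)): [0, 8, 7, 6, 5, 2, 3, 1, 4]
After 3 (swap(3, 8)): [0, 8, 7, 4, 5, 2, 3, 1, 6]
After 4 (swap(4, 3)): [0, 8, 7, 5, 4, 2, 3, 1, 6]

Answer: [0, 8, 7, 5, 4, 2, 3, 1, 6]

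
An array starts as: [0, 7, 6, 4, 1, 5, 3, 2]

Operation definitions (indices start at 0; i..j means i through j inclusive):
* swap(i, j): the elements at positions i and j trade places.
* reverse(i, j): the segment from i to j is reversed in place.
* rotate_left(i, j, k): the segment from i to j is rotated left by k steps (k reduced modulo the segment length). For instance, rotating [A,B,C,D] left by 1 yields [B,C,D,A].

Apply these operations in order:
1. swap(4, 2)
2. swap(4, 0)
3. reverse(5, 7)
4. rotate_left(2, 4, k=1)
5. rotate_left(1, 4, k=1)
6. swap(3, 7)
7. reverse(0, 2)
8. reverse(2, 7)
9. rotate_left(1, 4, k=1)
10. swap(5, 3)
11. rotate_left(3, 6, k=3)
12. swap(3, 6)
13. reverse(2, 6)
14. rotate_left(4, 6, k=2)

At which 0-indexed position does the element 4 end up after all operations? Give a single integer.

Answer: 3

Derivation:
After 1 (swap(4, 2)): [0, 7, 1, 4, 6, 5, 3, 2]
After 2 (swap(4, 0)): [6, 7, 1, 4, 0, 5, 3, 2]
After 3 (reverse(5, 7)): [6, 7, 1, 4, 0, 2, 3, 5]
After 4 (rotate_left(2, 4, k=1)): [6, 7, 4, 0, 1, 2, 3, 5]
After 5 (rotate_left(1, 4, k=1)): [6, 4, 0, 1, 7, 2, 3, 5]
After 6 (swap(3, 7)): [6, 4, 0, 5, 7, 2, 3, 1]
After 7 (reverse(0, 2)): [0, 4, 6, 5, 7, 2, 3, 1]
After 8 (reverse(2, 7)): [0, 4, 1, 3, 2, 7, 5, 6]
After 9 (rotate_left(1, 4, k=1)): [0, 1, 3, 2, 4, 7, 5, 6]
After 10 (swap(5, 3)): [0, 1, 3, 7, 4, 2, 5, 6]
After 11 (rotate_left(3, 6, k=3)): [0, 1, 3, 5, 7, 4, 2, 6]
After 12 (swap(3, 6)): [0, 1, 3, 2, 7, 4, 5, 6]
After 13 (reverse(2, 6)): [0, 1, 5, 4, 7, 2, 3, 6]
After 14 (rotate_left(4, 6, k=2)): [0, 1, 5, 4, 3, 7, 2, 6]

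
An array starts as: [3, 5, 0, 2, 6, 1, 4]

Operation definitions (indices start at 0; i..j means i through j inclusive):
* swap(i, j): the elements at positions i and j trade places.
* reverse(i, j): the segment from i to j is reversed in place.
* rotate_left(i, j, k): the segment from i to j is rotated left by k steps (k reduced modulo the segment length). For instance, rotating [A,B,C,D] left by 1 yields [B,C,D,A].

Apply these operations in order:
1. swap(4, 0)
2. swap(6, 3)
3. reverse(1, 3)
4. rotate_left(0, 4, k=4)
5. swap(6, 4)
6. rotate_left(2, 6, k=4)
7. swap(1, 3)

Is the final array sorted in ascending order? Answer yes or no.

After 1 (swap(4, 0)): [6, 5, 0, 2, 3, 1, 4]
After 2 (swap(6, 3)): [6, 5, 0, 4, 3, 1, 2]
After 3 (reverse(1, 3)): [6, 4, 0, 5, 3, 1, 2]
After 4 (rotate_left(0, 4, k=4)): [3, 6, 4, 0, 5, 1, 2]
After 5 (swap(6, 4)): [3, 6, 4, 0, 2, 1, 5]
After 6 (rotate_left(2, 6, k=4)): [3, 6, 5, 4, 0, 2, 1]
After 7 (swap(1, 3)): [3, 4, 5, 6, 0, 2, 1]

Answer: no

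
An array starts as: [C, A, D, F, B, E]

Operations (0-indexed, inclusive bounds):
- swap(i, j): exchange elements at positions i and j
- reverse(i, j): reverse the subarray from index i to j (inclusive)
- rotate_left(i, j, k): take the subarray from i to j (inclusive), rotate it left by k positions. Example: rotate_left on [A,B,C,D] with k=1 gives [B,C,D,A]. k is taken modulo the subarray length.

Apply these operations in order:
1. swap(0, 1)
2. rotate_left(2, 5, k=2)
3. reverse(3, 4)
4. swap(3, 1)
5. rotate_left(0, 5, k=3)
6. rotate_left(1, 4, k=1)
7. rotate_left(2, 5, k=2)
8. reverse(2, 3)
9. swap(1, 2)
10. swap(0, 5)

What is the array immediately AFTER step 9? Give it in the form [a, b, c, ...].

Answer: [C, B, F, E, A, D]

Derivation:
After 1 (swap(0, 1)): [A, C, D, F, B, E]
After 2 (rotate_left(2, 5, k=2)): [A, C, B, E, D, F]
After 3 (reverse(3, 4)): [A, C, B, D, E, F]
After 4 (swap(3, 1)): [A, D, B, C, E, F]
After 5 (rotate_left(0, 5, k=3)): [C, E, F, A, D, B]
After 6 (rotate_left(1, 4, k=1)): [C, F, A, D, E, B]
After 7 (rotate_left(2, 5, k=2)): [C, F, E, B, A, D]
After 8 (reverse(2, 3)): [C, F, B, E, A, D]
After 9 (swap(1, 2)): [C, B, F, E, A, D]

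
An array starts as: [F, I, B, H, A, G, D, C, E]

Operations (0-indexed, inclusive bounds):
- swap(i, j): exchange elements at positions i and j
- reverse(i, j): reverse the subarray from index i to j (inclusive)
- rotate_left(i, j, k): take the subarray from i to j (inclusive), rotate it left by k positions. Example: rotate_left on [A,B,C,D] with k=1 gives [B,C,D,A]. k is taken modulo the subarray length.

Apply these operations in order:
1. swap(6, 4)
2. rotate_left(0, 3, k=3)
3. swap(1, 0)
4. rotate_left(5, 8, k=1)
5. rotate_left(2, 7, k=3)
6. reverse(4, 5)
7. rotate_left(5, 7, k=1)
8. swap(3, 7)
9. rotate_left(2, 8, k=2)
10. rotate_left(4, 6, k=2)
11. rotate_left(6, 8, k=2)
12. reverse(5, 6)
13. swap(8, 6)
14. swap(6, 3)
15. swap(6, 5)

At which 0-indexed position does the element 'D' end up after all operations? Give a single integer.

Answer: 8

Derivation:
After 1 (swap(6, 4)): [F, I, B, H, D, G, A, C, E]
After 2 (rotate_left(0, 3, k=3)): [H, F, I, B, D, G, A, C, E]
After 3 (swap(1, 0)): [F, H, I, B, D, G, A, C, E]
After 4 (rotate_left(5, 8, k=1)): [F, H, I, B, D, A, C, E, G]
After 5 (rotate_left(2, 7, k=3)): [F, H, A, C, E, I, B, D, G]
After 6 (reverse(4, 5)): [F, H, A, C, I, E, B, D, G]
After 7 (rotate_left(5, 7, k=1)): [F, H, A, C, I, B, D, E, G]
After 8 (swap(3, 7)): [F, H, A, E, I, B, D, C, G]
After 9 (rotate_left(2, 8, k=2)): [F, H, I, B, D, C, G, A, E]
After 10 (rotate_left(4, 6, k=2)): [F, H, I, B, G, D, C, A, E]
After 11 (rotate_left(6, 8, k=2)): [F, H, I, B, G, D, E, C, A]
After 12 (reverse(5, 6)): [F, H, I, B, G, E, D, C, A]
After 13 (swap(8, 6)): [F, H, I, B, G, E, A, C, D]
After 14 (swap(6, 3)): [F, H, I, A, G, E, B, C, D]
After 15 (swap(6, 5)): [F, H, I, A, G, B, E, C, D]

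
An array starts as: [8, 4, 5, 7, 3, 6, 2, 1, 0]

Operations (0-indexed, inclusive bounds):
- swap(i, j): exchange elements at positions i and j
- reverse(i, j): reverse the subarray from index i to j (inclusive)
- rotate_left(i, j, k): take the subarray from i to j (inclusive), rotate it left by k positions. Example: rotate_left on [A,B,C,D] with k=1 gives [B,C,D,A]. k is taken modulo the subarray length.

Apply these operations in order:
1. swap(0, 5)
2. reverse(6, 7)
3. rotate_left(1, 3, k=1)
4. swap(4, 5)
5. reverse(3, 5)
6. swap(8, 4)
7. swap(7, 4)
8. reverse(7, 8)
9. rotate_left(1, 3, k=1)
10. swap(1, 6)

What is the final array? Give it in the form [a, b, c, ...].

After 1 (swap(0, 5)): [6, 4, 5, 7, 3, 8, 2, 1, 0]
After 2 (reverse(6, 7)): [6, 4, 5, 7, 3, 8, 1, 2, 0]
After 3 (rotate_left(1, 3, k=1)): [6, 5, 7, 4, 3, 8, 1, 2, 0]
After 4 (swap(4, 5)): [6, 5, 7, 4, 8, 3, 1, 2, 0]
After 5 (reverse(3, 5)): [6, 5, 7, 3, 8, 4, 1, 2, 0]
After 6 (swap(8, 4)): [6, 5, 7, 3, 0, 4, 1, 2, 8]
After 7 (swap(7, 4)): [6, 5, 7, 3, 2, 4, 1, 0, 8]
After 8 (reverse(7, 8)): [6, 5, 7, 3, 2, 4, 1, 8, 0]
After 9 (rotate_left(1, 3, k=1)): [6, 7, 3, 5, 2, 4, 1, 8, 0]
After 10 (swap(1, 6)): [6, 1, 3, 5, 2, 4, 7, 8, 0]

Answer: [6, 1, 3, 5, 2, 4, 7, 8, 0]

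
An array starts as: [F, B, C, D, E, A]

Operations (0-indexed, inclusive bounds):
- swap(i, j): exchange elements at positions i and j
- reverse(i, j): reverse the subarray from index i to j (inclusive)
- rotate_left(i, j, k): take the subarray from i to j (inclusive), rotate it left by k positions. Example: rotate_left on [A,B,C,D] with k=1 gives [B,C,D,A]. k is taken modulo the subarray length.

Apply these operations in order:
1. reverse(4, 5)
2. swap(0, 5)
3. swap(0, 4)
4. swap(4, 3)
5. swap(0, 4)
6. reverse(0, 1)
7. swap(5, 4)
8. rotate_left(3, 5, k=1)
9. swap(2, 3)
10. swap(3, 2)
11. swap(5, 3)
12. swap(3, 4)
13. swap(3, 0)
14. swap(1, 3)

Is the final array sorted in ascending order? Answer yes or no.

Answer: yes

Derivation:
After 1 (reverse(4, 5)): [F, B, C, D, A, E]
After 2 (swap(0, 5)): [E, B, C, D, A, F]
After 3 (swap(0, 4)): [A, B, C, D, E, F]
After 4 (swap(4, 3)): [A, B, C, E, D, F]
After 5 (swap(0, 4)): [D, B, C, E, A, F]
After 6 (reverse(0, 1)): [B, D, C, E, A, F]
After 7 (swap(5, 4)): [B, D, C, E, F, A]
After 8 (rotate_left(3, 5, k=1)): [B, D, C, F, A, E]
After 9 (swap(2, 3)): [B, D, F, C, A, E]
After 10 (swap(3, 2)): [B, D, C, F, A, E]
After 11 (swap(5, 3)): [B, D, C, E, A, F]
After 12 (swap(3, 4)): [B, D, C, A, E, F]
After 13 (swap(3, 0)): [A, D, C, B, E, F]
After 14 (swap(1, 3)): [A, B, C, D, E, F]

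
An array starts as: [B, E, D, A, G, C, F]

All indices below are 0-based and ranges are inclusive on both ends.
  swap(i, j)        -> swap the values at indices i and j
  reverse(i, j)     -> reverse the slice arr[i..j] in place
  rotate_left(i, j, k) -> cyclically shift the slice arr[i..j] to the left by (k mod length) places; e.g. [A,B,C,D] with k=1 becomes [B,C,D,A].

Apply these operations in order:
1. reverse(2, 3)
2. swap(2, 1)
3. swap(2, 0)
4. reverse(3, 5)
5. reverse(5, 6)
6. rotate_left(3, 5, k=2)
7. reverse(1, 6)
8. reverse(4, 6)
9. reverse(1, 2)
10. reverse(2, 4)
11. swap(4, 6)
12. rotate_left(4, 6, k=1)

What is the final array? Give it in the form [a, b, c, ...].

Answer: [E, G, A, C, B, D, F]

Derivation:
After 1 (reverse(2, 3)): [B, E, A, D, G, C, F]
After 2 (swap(2, 1)): [B, A, E, D, G, C, F]
After 3 (swap(2, 0)): [E, A, B, D, G, C, F]
After 4 (reverse(3, 5)): [E, A, B, C, G, D, F]
After 5 (reverse(5, 6)): [E, A, B, C, G, F, D]
After 6 (rotate_left(3, 5, k=2)): [E, A, B, F, C, G, D]
After 7 (reverse(1, 6)): [E, D, G, C, F, B, A]
After 8 (reverse(4, 6)): [E, D, G, C, A, B, F]
After 9 (reverse(1, 2)): [E, G, D, C, A, B, F]
After 10 (reverse(2, 4)): [E, G, A, C, D, B, F]
After 11 (swap(4, 6)): [E, G, A, C, F, B, D]
After 12 (rotate_left(4, 6, k=1)): [E, G, A, C, B, D, F]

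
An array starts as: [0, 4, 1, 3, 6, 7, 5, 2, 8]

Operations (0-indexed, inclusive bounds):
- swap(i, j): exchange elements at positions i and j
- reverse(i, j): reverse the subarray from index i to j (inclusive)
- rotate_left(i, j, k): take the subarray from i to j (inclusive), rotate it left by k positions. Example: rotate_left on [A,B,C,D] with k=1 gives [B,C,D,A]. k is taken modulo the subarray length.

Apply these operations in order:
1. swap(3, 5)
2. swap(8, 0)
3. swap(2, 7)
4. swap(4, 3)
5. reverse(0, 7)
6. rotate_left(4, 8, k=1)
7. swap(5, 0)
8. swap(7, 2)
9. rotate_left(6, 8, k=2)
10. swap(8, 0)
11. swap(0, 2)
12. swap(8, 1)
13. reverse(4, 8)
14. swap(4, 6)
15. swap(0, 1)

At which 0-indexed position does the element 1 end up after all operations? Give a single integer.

After 1 (swap(3, 5)): [0, 4, 1, 7, 6, 3, 5, 2, 8]
After 2 (swap(8, 0)): [8, 4, 1, 7, 6, 3, 5, 2, 0]
After 3 (swap(2, 7)): [8, 4, 2, 7, 6, 3, 5, 1, 0]
After 4 (swap(4, 3)): [8, 4, 2, 6, 7, 3, 5, 1, 0]
After 5 (reverse(0, 7)): [1, 5, 3, 7, 6, 2, 4, 8, 0]
After 6 (rotate_left(4, 8, k=1)): [1, 5, 3, 7, 2, 4, 8, 0, 6]
After 7 (swap(5, 0)): [4, 5, 3, 7, 2, 1, 8, 0, 6]
After 8 (swap(7, 2)): [4, 5, 0, 7, 2, 1, 8, 3, 6]
After 9 (rotate_left(6, 8, k=2)): [4, 5, 0, 7, 2, 1, 6, 8, 3]
After 10 (swap(8, 0)): [3, 5, 0, 7, 2, 1, 6, 8, 4]
After 11 (swap(0, 2)): [0, 5, 3, 7, 2, 1, 6, 8, 4]
After 12 (swap(8, 1)): [0, 4, 3, 7, 2, 1, 6, 8, 5]
After 13 (reverse(4, 8)): [0, 4, 3, 7, 5, 8, 6, 1, 2]
After 14 (swap(4, 6)): [0, 4, 3, 7, 6, 8, 5, 1, 2]
After 15 (swap(0, 1)): [4, 0, 3, 7, 6, 8, 5, 1, 2]

Answer: 7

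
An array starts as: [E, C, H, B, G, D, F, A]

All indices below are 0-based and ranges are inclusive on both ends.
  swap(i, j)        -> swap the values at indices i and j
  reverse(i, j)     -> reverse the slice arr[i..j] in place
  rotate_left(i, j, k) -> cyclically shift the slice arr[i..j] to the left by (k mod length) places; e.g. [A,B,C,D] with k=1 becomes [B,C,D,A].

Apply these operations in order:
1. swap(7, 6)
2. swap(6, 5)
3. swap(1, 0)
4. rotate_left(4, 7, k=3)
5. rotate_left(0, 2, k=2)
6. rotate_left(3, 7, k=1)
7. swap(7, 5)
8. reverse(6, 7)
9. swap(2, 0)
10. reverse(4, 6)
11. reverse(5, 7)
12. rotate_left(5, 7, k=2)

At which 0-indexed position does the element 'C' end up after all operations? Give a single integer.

Answer: 1

Derivation:
After 1 (swap(7, 6)): [E, C, H, B, G, D, A, F]
After 2 (swap(6, 5)): [E, C, H, B, G, A, D, F]
After 3 (swap(1, 0)): [C, E, H, B, G, A, D, F]
After 4 (rotate_left(4, 7, k=3)): [C, E, H, B, F, G, A, D]
After 5 (rotate_left(0, 2, k=2)): [H, C, E, B, F, G, A, D]
After 6 (rotate_left(3, 7, k=1)): [H, C, E, F, G, A, D, B]
After 7 (swap(7, 5)): [H, C, E, F, G, B, D, A]
After 8 (reverse(6, 7)): [H, C, E, F, G, B, A, D]
After 9 (swap(2, 0)): [E, C, H, F, G, B, A, D]
After 10 (reverse(4, 6)): [E, C, H, F, A, B, G, D]
After 11 (reverse(5, 7)): [E, C, H, F, A, D, G, B]
After 12 (rotate_left(5, 7, k=2)): [E, C, H, F, A, B, D, G]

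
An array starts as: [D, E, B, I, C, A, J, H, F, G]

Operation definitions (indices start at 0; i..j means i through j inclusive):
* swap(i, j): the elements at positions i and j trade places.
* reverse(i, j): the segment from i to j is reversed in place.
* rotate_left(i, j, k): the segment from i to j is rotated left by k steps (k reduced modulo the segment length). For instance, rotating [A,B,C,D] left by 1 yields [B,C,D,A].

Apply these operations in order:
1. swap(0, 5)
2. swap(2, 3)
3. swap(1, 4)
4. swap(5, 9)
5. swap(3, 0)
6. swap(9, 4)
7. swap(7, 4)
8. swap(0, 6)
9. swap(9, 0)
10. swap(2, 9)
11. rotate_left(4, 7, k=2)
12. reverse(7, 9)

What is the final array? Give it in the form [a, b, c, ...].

After 1 (swap(0, 5)): [A, E, B, I, C, D, J, H, F, G]
After 2 (swap(2, 3)): [A, E, I, B, C, D, J, H, F, G]
After 3 (swap(1, 4)): [A, C, I, B, E, D, J, H, F, G]
After 4 (swap(5, 9)): [A, C, I, B, E, G, J, H, F, D]
After 5 (swap(3, 0)): [B, C, I, A, E, G, J, H, F, D]
After 6 (swap(9, 4)): [B, C, I, A, D, G, J, H, F, E]
After 7 (swap(7, 4)): [B, C, I, A, H, G, J, D, F, E]
After 8 (swap(0, 6)): [J, C, I, A, H, G, B, D, F, E]
After 9 (swap(9, 0)): [E, C, I, A, H, G, B, D, F, J]
After 10 (swap(2, 9)): [E, C, J, A, H, G, B, D, F, I]
After 11 (rotate_left(4, 7, k=2)): [E, C, J, A, B, D, H, G, F, I]
After 12 (reverse(7, 9)): [E, C, J, A, B, D, H, I, F, G]

Answer: [E, C, J, A, B, D, H, I, F, G]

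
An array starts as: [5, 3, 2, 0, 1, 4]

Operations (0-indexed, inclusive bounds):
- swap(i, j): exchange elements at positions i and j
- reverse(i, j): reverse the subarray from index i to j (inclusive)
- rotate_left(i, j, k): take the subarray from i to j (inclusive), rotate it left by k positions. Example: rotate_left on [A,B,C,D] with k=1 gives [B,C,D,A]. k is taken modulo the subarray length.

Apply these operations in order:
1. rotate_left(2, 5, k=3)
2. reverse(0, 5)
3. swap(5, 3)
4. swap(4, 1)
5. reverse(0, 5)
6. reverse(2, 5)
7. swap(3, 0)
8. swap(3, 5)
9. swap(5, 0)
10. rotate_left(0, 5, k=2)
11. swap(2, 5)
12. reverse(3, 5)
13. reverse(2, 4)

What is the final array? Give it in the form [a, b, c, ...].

After 1 (rotate_left(2, 5, k=3)): [5, 3, 4, 2, 0, 1]
After 2 (reverse(0, 5)): [1, 0, 2, 4, 3, 5]
After 3 (swap(5, 3)): [1, 0, 2, 5, 3, 4]
After 4 (swap(4, 1)): [1, 3, 2, 5, 0, 4]
After 5 (reverse(0, 5)): [4, 0, 5, 2, 3, 1]
After 6 (reverse(2, 5)): [4, 0, 1, 3, 2, 5]
After 7 (swap(3, 0)): [3, 0, 1, 4, 2, 5]
After 8 (swap(3, 5)): [3, 0, 1, 5, 2, 4]
After 9 (swap(5, 0)): [4, 0, 1, 5, 2, 3]
After 10 (rotate_left(0, 5, k=2)): [1, 5, 2, 3, 4, 0]
After 11 (swap(2, 5)): [1, 5, 0, 3, 4, 2]
After 12 (reverse(3, 5)): [1, 5, 0, 2, 4, 3]
After 13 (reverse(2, 4)): [1, 5, 4, 2, 0, 3]

Answer: [1, 5, 4, 2, 0, 3]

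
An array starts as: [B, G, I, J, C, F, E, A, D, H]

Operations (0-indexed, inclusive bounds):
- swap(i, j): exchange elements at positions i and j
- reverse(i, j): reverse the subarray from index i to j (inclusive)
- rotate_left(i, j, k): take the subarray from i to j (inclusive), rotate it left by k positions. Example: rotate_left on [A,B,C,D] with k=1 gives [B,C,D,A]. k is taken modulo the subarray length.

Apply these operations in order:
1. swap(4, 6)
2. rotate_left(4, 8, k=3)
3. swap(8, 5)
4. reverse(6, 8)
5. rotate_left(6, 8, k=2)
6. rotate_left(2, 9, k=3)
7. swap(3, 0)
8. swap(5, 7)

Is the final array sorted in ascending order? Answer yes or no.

Answer: no

Derivation:
After 1 (swap(4, 6)): [B, G, I, J, E, F, C, A, D, H]
After 2 (rotate_left(4, 8, k=3)): [B, G, I, J, A, D, E, F, C, H]
After 3 (swap(8, 5)): [B, G, I, J, A, C, E, F, D, H]
After 4 (reverse(6, 8)): [B, G, I, J, A, C, D, F, E, H]
After 5 (rotate_left(6, 8, k=2)): [B, G, I, J, A, C, E, D, F, H]
After 6 (rotate_left(2, 9, k=3)): [B, G, C, E, D, F, H, I, J, A]
After 7 (swap(3, 0)): [E, G, C, B, D, F, H, I, J, A]
After 8 (swap(5, 7)): [E, G, C, B, D, I, H, F, J, A]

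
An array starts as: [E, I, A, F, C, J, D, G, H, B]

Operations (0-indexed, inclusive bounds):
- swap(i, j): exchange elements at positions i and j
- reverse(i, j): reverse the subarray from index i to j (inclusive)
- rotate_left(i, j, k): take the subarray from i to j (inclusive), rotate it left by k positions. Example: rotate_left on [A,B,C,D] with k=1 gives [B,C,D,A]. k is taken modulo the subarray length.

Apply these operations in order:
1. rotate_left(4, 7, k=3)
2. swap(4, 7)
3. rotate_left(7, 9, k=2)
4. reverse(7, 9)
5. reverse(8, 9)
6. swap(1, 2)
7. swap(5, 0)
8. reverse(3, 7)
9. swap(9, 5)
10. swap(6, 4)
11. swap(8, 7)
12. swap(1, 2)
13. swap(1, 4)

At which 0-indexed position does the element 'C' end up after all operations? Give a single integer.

After 1 (rotate_left(4, 7, k=3)): [E, I, A, F, G, C, J, D, H, B]
After 2 (swap(4, 7)): [E, I, A, F, D, C, J, G, H, B]
After 3 (rotate_left(7, 9, k=2)): [E, I, A, F, D, C, J, B, G, H]
After 4 (reverse(7, 9)): [E, I, A, F, D, C, J, H, G, B]
After 5 (reverse(8, 9)): [E, I, A, F, D, C, J, H, B, G]
After 6 (swap(1, 2)): [E, A, I, F, D, C, J, H, B, G]
After 7 (swap(5, 0)): [C, A, I, F, D, E, J, H, B, G]
After 8 (reverse(3, 7)): [C, A, I, H, J, E, D, F, B, G]
After 9 (swap(9, 5)): [C, A, I, H, J, G, D, F, B, E]
After 10 (swap(6, 4)): [C, A, I, H, D, G, J, F, B, E]
After 11 (swap(8, 7)): [C, A, I, H, D, G, J, B, F, E]
After 12 (swap(1, 2)): [C, I, A, H, D, G, J, B, F, E]
After 13 (swap(1, 4)): [C, D, A, H, I, G, J, B, F, E]

Answer: 0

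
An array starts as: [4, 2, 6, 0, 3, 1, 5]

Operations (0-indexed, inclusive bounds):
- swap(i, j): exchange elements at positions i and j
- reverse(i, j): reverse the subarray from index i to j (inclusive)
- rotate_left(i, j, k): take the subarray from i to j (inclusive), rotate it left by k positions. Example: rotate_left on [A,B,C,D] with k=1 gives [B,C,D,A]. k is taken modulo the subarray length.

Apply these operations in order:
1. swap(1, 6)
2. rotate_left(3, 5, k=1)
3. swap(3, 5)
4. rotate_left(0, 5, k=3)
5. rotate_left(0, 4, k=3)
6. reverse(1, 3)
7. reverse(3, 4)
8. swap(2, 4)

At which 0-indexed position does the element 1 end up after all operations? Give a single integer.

After 1 (swap(1, 6)): [4, 5, 6, 0, 3, 1, 2]
After 2 (rotate_left(3, 5, k=1)): [4, 5, 6, 3, 1, 0, 2]
After 3 (swap(3, 5)): [4, 5, 6, 0, 1, 3, 2]
After 4 (rotate_left(0, 5, k=3)): [0, 1, 3, 4, 5, 6, 2]
After 5 (rotate_left(0, 4, k=3)): [4, 5, 0, 1, 3, 6, 2]
After 6 (reverse(1, 3)): [4, 1, 0, 5, 3, 6, 2]
After 7 (reverse(3, 4)): [4, 1, 0, 3, 5, 6, 2]
After 8 (swap(2, 4)): [4, 1, 5, 3, 0, 6, 2]

Answer: 1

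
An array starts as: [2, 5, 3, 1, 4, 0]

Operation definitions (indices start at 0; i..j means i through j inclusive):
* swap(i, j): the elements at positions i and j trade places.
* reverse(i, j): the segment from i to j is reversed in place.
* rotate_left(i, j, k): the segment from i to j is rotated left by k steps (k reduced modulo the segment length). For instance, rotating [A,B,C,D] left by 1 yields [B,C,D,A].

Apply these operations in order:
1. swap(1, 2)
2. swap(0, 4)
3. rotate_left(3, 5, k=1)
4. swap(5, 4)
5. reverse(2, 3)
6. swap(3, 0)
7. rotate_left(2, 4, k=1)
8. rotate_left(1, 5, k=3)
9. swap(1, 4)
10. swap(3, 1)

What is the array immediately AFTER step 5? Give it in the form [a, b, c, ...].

Answer: [4, 3, 2, 5, 1, 0]

Derivation:
After 1 (swap(1, 2)): [2, 3, 5, 1, 4, 0]
After 2 (swap(0, 4)): [4, 3, 5, 1, 2, 0]
After 3 (rotate_left(3, 5, k=1)): [4, 3, 5, 2, 0, 1]
After 4 (swap(5, 4)): [4, 3, 5, 2, 1, 0]
After 5 (reverse(2, 3)): [4, 3, 2, 5, 1, 0]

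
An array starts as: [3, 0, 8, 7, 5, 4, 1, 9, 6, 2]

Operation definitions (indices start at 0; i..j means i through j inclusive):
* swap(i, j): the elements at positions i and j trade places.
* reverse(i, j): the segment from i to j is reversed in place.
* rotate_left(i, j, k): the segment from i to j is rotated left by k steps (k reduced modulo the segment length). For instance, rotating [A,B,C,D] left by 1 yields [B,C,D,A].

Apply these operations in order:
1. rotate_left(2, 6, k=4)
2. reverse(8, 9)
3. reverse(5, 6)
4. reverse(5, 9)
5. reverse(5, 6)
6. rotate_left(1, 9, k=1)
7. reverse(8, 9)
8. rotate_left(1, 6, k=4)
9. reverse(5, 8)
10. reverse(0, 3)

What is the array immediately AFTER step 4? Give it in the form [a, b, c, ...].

After 1 (rotate_left(2, 6, k=4)): [3, 0, 1, 8, 7, 5, 4, 9, 6, 2]
After 2 (reverse(8, 9)): [3, 0, 1, 8, 7, 5, 4, 9, 2, 6]
After 3 (reverse(5, 6)): [3, 0, 1, 8, 7, 4, 5, 9, 2, 6]
After 4 (reverse(5, 9)): [3, 0, 1, 8, 7, 6, 2, 9, 5, 4]

Answer: [3, 0, 1, 8, 7, 6, 2, 9, 5, 4]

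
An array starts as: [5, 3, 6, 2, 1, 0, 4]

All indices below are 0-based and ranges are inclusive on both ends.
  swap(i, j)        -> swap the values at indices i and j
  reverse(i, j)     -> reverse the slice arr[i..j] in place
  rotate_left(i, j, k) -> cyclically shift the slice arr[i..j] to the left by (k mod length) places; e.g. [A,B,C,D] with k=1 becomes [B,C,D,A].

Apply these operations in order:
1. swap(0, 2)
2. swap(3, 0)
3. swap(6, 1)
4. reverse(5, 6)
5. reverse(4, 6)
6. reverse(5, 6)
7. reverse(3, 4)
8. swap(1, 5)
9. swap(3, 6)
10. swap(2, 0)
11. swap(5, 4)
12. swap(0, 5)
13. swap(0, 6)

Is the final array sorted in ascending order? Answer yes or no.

After 1 (swap(0, 2)): [6, 3, 5, 2, 1, 0, 4]
After 2 (swap(3, 0)): [2, 3, 5, 6, 1, 0, 4]
After 3 (swap(6, 1)): [2, 4, 5, 6, 1, 0, 3]
After 4 (reverse(5, 6)): [2, 4, 5, 6, 1, 3, 0]
After 5 (reverse(4, 6)): [2, 4, 5, 6, 0, 3, 1]
After 6 (reverse(5, 6)): [2, 4, 5, 6, 0, 1, 3]
After 7 (reverse(3, 4)): [2, 4, 5, 0, 6, 1, 3]
After 8 (swap(1, 5)): [2, 1, 5, 0, 6, 4, 3]
After 9 (swap(3, 6)): [2, 1, 5, 3, 6, 4, 0]
After 10 (swap(2, 0)): [5, 1, 2, 3, 6, 4, 0]
After 11 (swap(5, 4)): [5, 1, 2, 3, 4, 6, 0]
After 12 (swap(0, 5)): [6, 1, 2, 3, 4, 5, 0]
After 13 (swap(0, 6)): [0, 1, 2, 3, 4, 5, 6]

Answer: yes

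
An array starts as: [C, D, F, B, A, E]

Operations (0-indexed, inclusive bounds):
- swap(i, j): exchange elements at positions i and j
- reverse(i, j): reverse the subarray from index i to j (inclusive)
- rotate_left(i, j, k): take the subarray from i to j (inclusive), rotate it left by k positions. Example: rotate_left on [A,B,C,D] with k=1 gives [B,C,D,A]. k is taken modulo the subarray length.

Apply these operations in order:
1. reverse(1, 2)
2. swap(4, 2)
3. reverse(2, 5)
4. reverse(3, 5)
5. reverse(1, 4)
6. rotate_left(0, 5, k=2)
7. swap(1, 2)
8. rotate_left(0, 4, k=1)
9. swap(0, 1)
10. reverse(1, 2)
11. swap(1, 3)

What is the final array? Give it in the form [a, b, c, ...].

Answer: [E, C, F, D, A, B]

Derivation:
After 1 (reverse(1, 2)): [C, F, D, B, A, E]
After 2 (swap(4, 2)): [C, F, A, B, D, E]
After 3 (reverse(2, 5)): [C, F, E, D, B, A]
After 4 (reverse(3, 5)): [C, F, E, A, B, D]
After 5 (reverse(1, 4)): [C, B, A, E, F, D]
After 6 (rotate_left(0, 5, k=2)): [A, E, F, D, C, B]
After 7 (swap(1, 2)): [A, F, E, D, C, B]
After 8 (rotate_left(0, 4, k=1)): [F, E, D, C, A, B]
After 9 (swap(0, 1)): [E, F, D, C, A, B]
After 10 (reverse(1, 2)): [E, D, F, C, A, B]
After 11 (swap(1, 3)): [E, C, F, D, A, B]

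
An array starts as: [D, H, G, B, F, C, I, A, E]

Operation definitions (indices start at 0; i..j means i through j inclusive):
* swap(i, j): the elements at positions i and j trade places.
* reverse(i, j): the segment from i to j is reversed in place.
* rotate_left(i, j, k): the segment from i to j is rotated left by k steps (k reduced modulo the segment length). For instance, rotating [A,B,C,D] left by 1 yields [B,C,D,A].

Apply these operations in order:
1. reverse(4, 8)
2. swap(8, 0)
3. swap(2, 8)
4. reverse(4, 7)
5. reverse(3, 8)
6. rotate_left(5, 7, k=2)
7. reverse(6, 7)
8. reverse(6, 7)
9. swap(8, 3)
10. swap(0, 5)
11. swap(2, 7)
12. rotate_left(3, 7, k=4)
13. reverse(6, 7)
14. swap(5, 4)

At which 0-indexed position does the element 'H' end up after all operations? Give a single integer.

Answer: 1

Derivation:
After 1 (reverse(4, 8)): [D, H, G, B, E, A, I, C, F]
After 2 (swap(8, 0)): [F, H, G, B, E, A, I, C, D]
After 3 (swap(2, 8)): [F, H, D, B, E, A, I, C, G]
After 4 (reverse(4, 7)): [F, H, D, B, C, I, A, E, G]
After 5 (reverse(3, 8)): [F, H, D, G, E, A, I, C, B]
After 6 (rotate_left(5, 7, k=2)): [F, H, D, G, E, C, A, I, B]
After 7 (reverse(6, 7)): [F, H, D, G, E, C, I, A, B]
After 8 (reverse(6, 7)): [F, H, D, G, E, C, A, I, B]
After 9 (swap(8, 3)): [F, H, D, B, E, C, A, I, G]
After 10 (swap(0, 5)): [C, H, D, B, E, F, A, I, G]
After 11 (swap(2, 7)): [C, H, I, B, E, F, A, D, G]
After 12 (rotate_left(3, 7, k=4)): [C, H, I, D, B, E, F, A, G]
After 13 (reverse(6, 7)): [C, H, I, D, B, E, A, F, G]
After 14 (swap(5, 4)): [C, H, I, D, E, B, A, F, G]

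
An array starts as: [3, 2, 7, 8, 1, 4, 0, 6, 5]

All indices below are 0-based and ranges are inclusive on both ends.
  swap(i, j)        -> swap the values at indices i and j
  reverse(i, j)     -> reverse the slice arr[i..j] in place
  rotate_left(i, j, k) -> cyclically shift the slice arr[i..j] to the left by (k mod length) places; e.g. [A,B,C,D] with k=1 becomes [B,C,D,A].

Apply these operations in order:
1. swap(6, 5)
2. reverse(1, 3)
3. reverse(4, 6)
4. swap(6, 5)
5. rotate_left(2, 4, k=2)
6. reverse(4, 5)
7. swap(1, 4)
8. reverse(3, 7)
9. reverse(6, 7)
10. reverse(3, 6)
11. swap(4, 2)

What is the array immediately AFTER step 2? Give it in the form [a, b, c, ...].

Answer: [3, 8, 7, 2, 1, 0, 4, 6, 5]

Derivation:
After 1 (swap(6, 5)): [3, 2, 7, 8, 1, 0, 4, 6, 5]
After 2 (reverse(1, 3)): [3, 8, 7, 2, 1, 0, 4, 6, 5]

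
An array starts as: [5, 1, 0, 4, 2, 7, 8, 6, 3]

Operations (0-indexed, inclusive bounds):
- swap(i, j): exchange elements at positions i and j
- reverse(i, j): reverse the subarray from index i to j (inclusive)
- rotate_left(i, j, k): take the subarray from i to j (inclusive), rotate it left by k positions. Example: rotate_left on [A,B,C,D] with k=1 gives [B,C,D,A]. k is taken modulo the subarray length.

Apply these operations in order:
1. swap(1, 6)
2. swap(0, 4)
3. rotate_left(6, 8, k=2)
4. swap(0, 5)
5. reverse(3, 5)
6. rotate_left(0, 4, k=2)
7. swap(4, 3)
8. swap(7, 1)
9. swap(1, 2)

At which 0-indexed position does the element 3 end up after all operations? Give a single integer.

Answer: 6

Derivation:
After 1 (swap(1, 6)): [5, 8, 0, 4, 2, 7, 1, 6, 3]
After 2 (swap(0, 4)): [2, 8, 0, 4, 5, 7, 1, 6, 3]
After 3 (rotate_left(6, 8, k=2)): [2, 8, 0, 4, 5, 7, 3, 1, 6]
After 4 (swap(0, 5)): [7, 8, 0, 4, 5, 2, 3, 1, 6]
After 5 (reverse(3, 5)): [7, 8, 0, 2, 5, 4, 3, 1, 6]
After 6 (rotate_left(0, 4, k=2)): [0, 2, 5, 7, 8, 4, 3, 1, 6]
After 7 (swap(4, 3)): [0, 2, 5, 8, 7, 4, 3, 1, 6]
After 8 (swap(7, 1)): [0, 1, 5, 8, 7, 4, 3, 2, 6]
After 9 (swap(1, 2)): [0, 5, 1, 8, 7, 4, 3, 2, 6]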